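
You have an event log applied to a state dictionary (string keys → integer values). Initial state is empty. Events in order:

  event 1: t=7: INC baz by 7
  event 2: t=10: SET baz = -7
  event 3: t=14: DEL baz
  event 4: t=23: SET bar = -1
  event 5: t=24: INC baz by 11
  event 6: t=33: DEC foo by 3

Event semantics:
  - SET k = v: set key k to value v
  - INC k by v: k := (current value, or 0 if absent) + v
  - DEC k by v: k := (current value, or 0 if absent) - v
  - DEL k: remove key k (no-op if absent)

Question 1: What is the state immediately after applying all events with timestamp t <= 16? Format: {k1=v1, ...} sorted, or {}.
Apply events with t <= 16 (3 events):
  after event 1 (t=7: INC baz by 7): {baz=7}
  after event 2 (t=10: SET baz = -7): {baz=-7}
  after event 3 (t=14: DEL baz): {}

Answer: {}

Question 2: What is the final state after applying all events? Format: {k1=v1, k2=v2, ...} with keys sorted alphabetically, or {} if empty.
Answer: {bar=-1, baz=11, foo=-3}

Derivation:
  after event 1 (t=7: INC baz by 7): {baz=7}
  after event 2 (t=10: SET baz = -7): {baz=-7}
  after event 3 (t=14: DEL baz): {}
  after event 4 (t=23: SET bar = -1): {bar=-1}
  after event 5 (t=24: INC baz by 11): {bar=-1, baz=11}
  after event 6 (t=33: DEC foo by 3): {bar=-1, baz=11, foo=-3}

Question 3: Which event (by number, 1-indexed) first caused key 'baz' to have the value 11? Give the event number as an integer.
Looking for first event where baz becomes 11:
  event 1: baz = 7
  event 2: baz = -7
  event 3: baz = (absent)
  event 5: baz (absent) -> 11  <-- first match

Answer: 5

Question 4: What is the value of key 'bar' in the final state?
Answer: -1

Derivation:
Track key 'bar' through all 6 events:
  event 1 (t=7: INC baz by 7): bar unchanged
  event 2 (t=10: SET baz = -7): bar unchanged
  event 3 (t=14: DEL baz): bar unchanged
  event 4 (t=23: SET bar = -1): bar (absent) -> -1
  event 5 (t=24: INC baz by 11): bar unchanged
  event 6 (t=33: DEC foo by 3): bar unchanged
Final: bar = -1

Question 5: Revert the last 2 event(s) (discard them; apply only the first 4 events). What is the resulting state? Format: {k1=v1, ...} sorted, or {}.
Answer: {bar=-1}

Derivation:
Keep first 4 events (discard last 2):
  after event 1 (t=7: INC baz by 7): {baz=7}
  after event 2 (t=10: SET baz = -7): {baz=-7}
  after event 3 (t=14: DEL baz): {}
  after event 4 (t=23: SET bar = -1): {bar=-1}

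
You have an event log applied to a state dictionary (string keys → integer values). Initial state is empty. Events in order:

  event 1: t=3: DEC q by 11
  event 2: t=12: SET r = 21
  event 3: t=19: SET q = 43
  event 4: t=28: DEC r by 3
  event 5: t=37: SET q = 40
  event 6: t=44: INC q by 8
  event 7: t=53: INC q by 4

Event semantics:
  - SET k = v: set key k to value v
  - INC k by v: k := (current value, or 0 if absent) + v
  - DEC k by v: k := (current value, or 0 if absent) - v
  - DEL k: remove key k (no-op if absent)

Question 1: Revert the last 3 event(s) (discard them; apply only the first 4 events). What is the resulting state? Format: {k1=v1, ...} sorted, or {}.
Keep first 4 events (discard last 3):
  after event 1 (t=3: DEC q by 11): {q=-11}
  after event 2 (t=12: SET r = 21): {q=-11, r=21}
  after event 3 (t=19: SET q = 43): {q=43, r=21}
  after event 4 (t=28: DEC r by 3): {q=43, r=18}

Answer: {q=43, r=18}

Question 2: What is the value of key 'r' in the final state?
Track key 'r' through all 7 events:
  event 1 (t=3: DEC q by 11): r unchanged
  event 2 (t=12: SET r = 21): r (absent) -> 21
  event 3 (t=19: SET q = 43): r unchanged
  event 4 (t=28: DEC r by 3): r 21 -> 18
  event 5 (t=37: SET q = 40): r unchanged
  event 6 (t=44: INC q by 8): r unchanged
  event 7 (t=53: INC q by 4): r unchanged
Final: r = 18

Answer: 18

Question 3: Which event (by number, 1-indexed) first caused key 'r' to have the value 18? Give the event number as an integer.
Answer: 4

Derivation:
Looking for first event where r becomes 18:
  event 2: r = 21
  event 3: r = 21
  event 4: r 21 -> 18  <-- first match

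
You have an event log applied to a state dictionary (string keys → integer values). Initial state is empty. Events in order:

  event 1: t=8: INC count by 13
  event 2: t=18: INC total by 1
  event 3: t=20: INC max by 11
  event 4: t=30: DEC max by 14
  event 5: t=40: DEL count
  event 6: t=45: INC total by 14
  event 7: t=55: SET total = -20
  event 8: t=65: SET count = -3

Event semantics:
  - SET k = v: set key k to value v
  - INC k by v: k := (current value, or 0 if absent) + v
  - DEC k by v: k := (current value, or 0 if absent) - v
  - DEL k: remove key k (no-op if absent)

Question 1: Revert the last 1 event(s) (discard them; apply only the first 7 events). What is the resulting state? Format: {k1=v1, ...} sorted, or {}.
Keep first 7 events (discard last 1):
  after event 1 (t=8: INC count by 13): {count=13}
  after event 2 (t=18: INC total by 1): {count=13, total=1}
  after event 3 (t=20: INC max by 11): {count=13, max=11, total=1}
  after event 4 (t=30: DEC max by 14): {count=13, max=-3, total=1}
  after event 5 (t=40: DEL count): {max=-3, total=1}
  after event 6 (t=45: INC total by 14): {max=-3, total=15}
  after event 7 (t=55: SET total = -20): {max=-3, total=-20}

Answer: {max=-3, total=-20}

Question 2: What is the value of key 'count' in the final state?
Track key 'count' through all 8 events:
  event 1 (t=8: INC count by 13): count (absent) -> 13
  event 2 (t=18: INC total by 1): count unchanged
  event 3 (t=20: INC max by 11): count unchanged
  event 4 (t=30: DEC max by 14): count unchanged
  event 5 (t=40: DEL count): count 13 -> (absent)
  event 6 (t=45: INC total by 14): count unchanged
  event 7 (t=55: SET total = -20): count unchanged
  event 8 (t=65: SET count = -3): count (absent) -> -3
Final: count = -3

Answer: -3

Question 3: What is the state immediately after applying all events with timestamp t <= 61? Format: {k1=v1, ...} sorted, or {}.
Apply events with t <= 61 (7 events):
  after event 1 (t=8: INC count by 13): {count=13}
  after event 2 (t=18: INC total by 1): {count=13, total=1}
  after event 3 (t=20: INC max by 11): {count=13, max=11, total=1}
  after event 4 (t=30: DEC max by 14): {count=13, max=-3, total=1}
  after event 5 (t=40: DEL count): {max=-3, total=1}
  after event 6 (t=45: INC total by 14): {max=-3, total=15}
  after event 7 (t=55: SET total = -20): {max=-3, total=-20}

Answer: {max=-3, total=-20}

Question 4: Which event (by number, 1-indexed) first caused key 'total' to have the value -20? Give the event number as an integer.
Answer: 7

Derivation:
Looking for first event where total becomes -20:
  event 2: total = 1
  event 3: total = 1
  event 4: total = 1
  event 5: total = 1
  event 6: total = 15
  event 7: total 15 -> -20  <-- first match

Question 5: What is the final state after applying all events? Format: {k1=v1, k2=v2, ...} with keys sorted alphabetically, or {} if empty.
  after event 1 (t=8: INC count by 13): {count=13}
  after event 2 (t=18: INC total by 1): {count=13, total=1}
  after event 3 (t=20: INC max by 11): {count=13, max=11, total=1}
  after event 4 (t=30: DEC max by 14): {count=13, max=-3, total=1}
  after event 5 (t=40: DEL count): {max=-3, total=1}
  after event 6 (t=45: INC total by 14): {max=-3, total=15}
  after event 7 (t=55: SET total = -20): {max=-3, total=-20}
  after event 8 (t=65: SET count = -3): {count=-3, max=-3, total=-20}

Answer: {count=-3, max=-3, total=-20}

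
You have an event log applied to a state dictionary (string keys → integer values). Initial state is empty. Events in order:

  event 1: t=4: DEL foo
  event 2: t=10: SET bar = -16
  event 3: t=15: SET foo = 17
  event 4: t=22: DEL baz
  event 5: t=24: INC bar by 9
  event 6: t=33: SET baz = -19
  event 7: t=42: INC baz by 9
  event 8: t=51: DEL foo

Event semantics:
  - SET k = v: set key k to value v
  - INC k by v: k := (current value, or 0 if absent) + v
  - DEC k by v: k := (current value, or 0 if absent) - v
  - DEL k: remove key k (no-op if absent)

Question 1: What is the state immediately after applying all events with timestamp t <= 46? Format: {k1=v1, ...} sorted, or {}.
Apply events with t <= 46 (7 events):
  after event 1 (t=4: DEL foo): {}
  after event 2 (t=10: SET bar = -16): {bar=-16}
  after event 3 (t=15: SET foo = 17): {bar=-16, foo=17}
  after event 4 (t=22: DEL baz): {bar=-16, foo=17}
  after event 5 (t=24: INC bar by 9): {bar=-7, foo=17}
  after event 6 (t=33: SET baz = -19): {bar=-7, baz=-19, foo=17}
  after event 7 (t=42: INC baz by 9): {bar=-7, baz=-10, foo=17}

Answer: {bar=-7, baz=-10, foo=17}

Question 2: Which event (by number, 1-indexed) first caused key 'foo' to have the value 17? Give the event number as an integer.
Answer: 3

Derivation:
Looking for first event where foo becomes 17:
  event 3: foo (absent) -> 17  <-- first match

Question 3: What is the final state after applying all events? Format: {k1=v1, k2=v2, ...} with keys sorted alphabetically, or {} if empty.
Answer: {bar=-7, baz=-10}

Derivation:
  after event 1 (t=4: DEL foo): {}
  after event 2 (t=10: SET bar = -16): {bar=-16}
  after event 3 (t=15: SET foo = 17): {bar=-16, foo=17}
  after event 4 (t=22: DEL baz): {bar=-16, foo=17}
  after event 5 (t=24: INC bar by 9): {bar=-7, foo=17}
  after event 6 (t=33: SET baz = -19): {bar=-7, baz=-19, foo=17}
  after event 7 (t=42: INC baz by 9): {bar=-7, baz=-10, foo=17}
  after event 8 (t=51: DEL foo): {bar=-7, baz=-10}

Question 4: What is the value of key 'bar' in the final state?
Track key 'bar' through all 8 events:
  event 1 (t=4: DEL foo): bar unchanged
  event 2 (t=10: SET bar = -16): bar (absent) -> -16
  event 3 (t=15: SET foo = 17): bar unchanged
  event 4 (t=22: DEL baz): bar unchanged
  event 5 (t=24: INC bar by 9): bar -16 -> -7
  event 6 (t=33: SET baz = -19): bar unchanged
  event 7 (t=42: INC baz by 9): bar unchanged
  event 8 (t=51: DEL foo): bar unchanged
Final: bar = -7

Answer: -7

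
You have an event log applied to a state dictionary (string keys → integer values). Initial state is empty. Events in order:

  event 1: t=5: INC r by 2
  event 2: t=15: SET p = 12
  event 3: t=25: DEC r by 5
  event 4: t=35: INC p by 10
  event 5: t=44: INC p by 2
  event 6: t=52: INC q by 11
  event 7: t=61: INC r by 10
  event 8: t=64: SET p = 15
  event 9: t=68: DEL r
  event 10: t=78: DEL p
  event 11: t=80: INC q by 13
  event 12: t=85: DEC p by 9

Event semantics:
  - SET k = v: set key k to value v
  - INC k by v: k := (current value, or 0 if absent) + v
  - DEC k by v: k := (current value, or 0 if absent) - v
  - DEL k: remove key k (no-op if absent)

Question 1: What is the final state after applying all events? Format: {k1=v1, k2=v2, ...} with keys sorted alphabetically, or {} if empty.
Answer: {p=-9, q=24}

Derivation:
  after event 1 (t=5: INC r by 2): {r=2}
  after event 2 (t=15: SET p = 12): {p=12, r=2}
  after event 3 (t=25: DEC r by 5): {p=12, r=-3}
  after event 4 (t=35: INC p by 10): {p=22, r=-3}
  after event 5 (t=44: INC p by 2): {p=24, r=-3}
  after event 6 (t=52: INC q by 11): {p=24, q=11, r=-3}
  after event 7 (t=61: INC r by 10): {p=24, q=11, r=7}
  after event 8 (t=64: SET p = 15): {p=15, q=11, r=7}
  after event 9 (t=68: DEL r): {p=15, q=11}
  after event 10 (t=78: DEL p): {q=11}
  after event 11 (t=80: INC q by 13): {q=24}
  after event 12 (t=85: DEC p by 9): {p=-9, q=24}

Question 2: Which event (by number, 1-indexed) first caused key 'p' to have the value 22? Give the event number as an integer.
Looking for first event where p becomes 22:
  event 2: p = 12
  event 3: p = 12
  event 4: p 12 -> 22  <-- first match

Answer: 4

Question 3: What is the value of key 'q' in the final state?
Answer: 24

Derivation:
Track key 'q' through all 12 events:
  event 1 (t=5: INC r by 2): q unchanged
  event 2 (t=15: SET p = 12): q unchanged
  event 3 (t=25: DEC r by 5): q unchanged
  event 4 (t=35: INC p by 10): q unchanged
  event 5 (t=44: INC p by 2): q unchanged
  event 6 (t=52: INC q by 11): q (absent) -> 11
  event 7 (t=61: INC r by 10): q unchanged
  event 8 (t=64: SET p = 15): q unchanged
  event 9 (t=68: DEL r): q unchanged
  event 10 (t=78: DEL p): q unchanged
  event 11 (t=80: INC q by 13): q 11 -> 24
  event 12 (t=85: DEC p by 9): q unchanged
Final: q = 24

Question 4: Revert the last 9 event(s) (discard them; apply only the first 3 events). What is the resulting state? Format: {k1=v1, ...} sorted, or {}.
Answer: {p=12, r=-3}

Derivation:
Keep first 3 events (discard last 9):
  after event 1 (t=5: INC r by 2): {r=2}
  after event 2 (t=15: SET p = 12): {p=12, r=2}
  after event 3 (t=25: DEC r by 5): {p=12, r=-3}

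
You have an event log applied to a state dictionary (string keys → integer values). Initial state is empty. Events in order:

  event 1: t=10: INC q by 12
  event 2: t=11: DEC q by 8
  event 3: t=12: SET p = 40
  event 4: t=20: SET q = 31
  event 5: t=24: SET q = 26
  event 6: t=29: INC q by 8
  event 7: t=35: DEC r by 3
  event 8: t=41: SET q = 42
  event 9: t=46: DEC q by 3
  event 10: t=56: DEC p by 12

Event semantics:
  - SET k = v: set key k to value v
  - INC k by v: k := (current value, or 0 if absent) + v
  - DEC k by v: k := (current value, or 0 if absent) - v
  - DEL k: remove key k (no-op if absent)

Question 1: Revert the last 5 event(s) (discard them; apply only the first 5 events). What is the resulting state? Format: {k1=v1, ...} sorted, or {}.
Keep first 5 events (discard last 5):
  after event 1 (t=10: INC q by 12): {q=12}
  after event 2 (t=11: DEC q by 8): {q=4}
  after event 3 (t=12: SET p = 40): {p=40, q=4}
  after event 4 (t=20: SET q = 31): {p=40, q=31}
  after event 5 (t=24: SET q = 26): {p=40, q=26}

Answer: {p=40, q=26}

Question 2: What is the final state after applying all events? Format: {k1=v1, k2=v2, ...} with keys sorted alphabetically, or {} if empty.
  after event 1 (t=10: INC q by 12): {q=12}
  after event 2 (t=11: DEC q by 8): {q=4}
  after event 3 (t=12: SET p = 40): {p=40, q=4}
  after event 4 (t=20: SET q = 31): {p=40, q=31}
  after event 5 (t=24: SET q = 26): {p=40, q=26}
  after event 6 (t=29: INC q by 8): {p=40, q=34}
  after event 7 (t=35: DEC r by 3): {p=40, q=34, r=-3}
  after event 8 (t=41: SET q = 42): {p=40, q=42, r=-3}
  after event 9 (t=46: DEC q by 3): {p=40, q=39, r=-3}
  after event 10 (t=56: DEC p by 12): {p=28, q=39, r=-3}

Answer: {p=28, q=39, r=-3}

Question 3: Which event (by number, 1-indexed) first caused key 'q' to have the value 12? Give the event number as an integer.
Answer: 1

Derivation:
Looking for first event where q becomes 12:
  event 1: q (absent) -> 12  <-- first match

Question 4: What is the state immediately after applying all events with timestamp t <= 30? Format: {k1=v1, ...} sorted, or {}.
Apply events with t <= 30 (6 events):
  after event 1 (t=10: INC q by 12): {q=12}
  after event 2 (t=11: DEC q by 8): {q=4}
  after event 3 (t=12: SET p = 40): {p=40, q=4}
  after event 4 (t=20: SET q = 31): {p=40, q=31}
  after event 5 (t=24: SET q = 26): {p=40, q=26}
  after event 6 (t=29: INC q by 8): {p=40, q=34}

Answer: {p=40, q=34}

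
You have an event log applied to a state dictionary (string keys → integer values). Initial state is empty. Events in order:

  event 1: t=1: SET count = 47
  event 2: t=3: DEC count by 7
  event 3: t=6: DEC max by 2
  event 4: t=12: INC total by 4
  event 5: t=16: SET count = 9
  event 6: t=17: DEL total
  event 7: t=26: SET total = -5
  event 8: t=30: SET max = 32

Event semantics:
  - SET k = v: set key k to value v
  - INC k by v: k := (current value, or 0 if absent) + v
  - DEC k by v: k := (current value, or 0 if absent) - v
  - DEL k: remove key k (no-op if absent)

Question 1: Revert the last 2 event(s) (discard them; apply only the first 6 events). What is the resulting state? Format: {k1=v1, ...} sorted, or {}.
Keep first 6 events (discard last 2):
  after event 1 (t=1: SET count = 47): {count=47}
  after event 2 (t=3: DEC count by 7): {count=40}
  after event 3 (t=6: DEC max by 2): {count=40, max=-2}
  after event 4 (t=12: INC total by 4): {count=40, max=-2, total=4}
  after event 5 (t=16: SET count = 9): {count=9, max=-2, total=4}
  after event 6 (t=17: DEL total): {count=9, max=-2}

Answer: {count=9, max=-2}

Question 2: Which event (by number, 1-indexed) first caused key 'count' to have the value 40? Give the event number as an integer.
Answer: 2

Derivation:
Looking for first event where count becomes 40:
  event 1: count = 47
  event 2: count 47 -> 40  <-- first match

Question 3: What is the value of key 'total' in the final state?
Track key 'total' through all 8 events:
  event 1 (t=1: SET count = 47): total unchanged
  event 2 (t=3: DEC count by 7): total unchanged
  event 3 (t=6: DEC max by 2): total unchanged
  event 4 (t=12: INC total by 4): total (absent) -> 4
  event 5 (t=16: SET count = 9): total unchanged
  event 6 (t=17: DEL total): total 4 -> (absent)
  event 7 (t=26: SET total = -5): total (absent) -> -5
  event 8 (t=30: SET max = 32): total unchanged
Final: total = -5

Answer: -5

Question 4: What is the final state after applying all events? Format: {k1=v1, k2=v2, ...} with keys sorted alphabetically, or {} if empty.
Answer: {count=9, max=32, total=-5}

Derivation:
  after event 1 (t=1: SET count = 47): {count=47}
  after event 2 (t=3: DEC count by 7): {count=40}
  after event 3 (t=6: DEC max by 2): {count=40, max=-2}
  after event 4 (t=12: INC total by 4): {count=40, max=-2, total=4}
  after event 5 (t=16: SET count = 9): {count=9, max=-2, total=4}
  after event 6 (t=17: DEL total): {count=9, max=-2}
  after event 7 (t=26: SET total = -5): {count=9, max=-2, total=-5}
  after event 8 (t=30: SET max = 32): {count=9, max=32, total=-5}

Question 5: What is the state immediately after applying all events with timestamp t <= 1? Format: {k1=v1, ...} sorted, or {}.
Apply events with t <= 1 (1 events):
  after event 1 (t=1: SET count = 47): {count=47}

Answer: {count=47}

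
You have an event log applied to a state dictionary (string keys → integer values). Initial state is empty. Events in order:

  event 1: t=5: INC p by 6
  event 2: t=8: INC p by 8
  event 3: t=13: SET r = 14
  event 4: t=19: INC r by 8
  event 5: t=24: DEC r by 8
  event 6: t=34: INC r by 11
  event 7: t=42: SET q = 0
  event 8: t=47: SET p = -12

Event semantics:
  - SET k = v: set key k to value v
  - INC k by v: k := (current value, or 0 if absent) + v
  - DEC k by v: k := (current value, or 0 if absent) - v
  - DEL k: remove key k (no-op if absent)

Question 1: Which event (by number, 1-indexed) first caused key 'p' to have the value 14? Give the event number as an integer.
Looking for first event where p becomes 14:
  event 1: p = 6
  event 2: p 6 -> 14  <-- first match

Answer: 2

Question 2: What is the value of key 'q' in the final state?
Answer: 0

Derivation:
Track key 'q' through all 8 events:
  event 1 (t=5: INC p by 6): q unchanged
  event 2 (t=8: INC p by 8): q unchanged
  event 3 (t=13: SET r = 14): q unchanged
  event 4 (t=19: INC r by 8): q unchanged
  event 5 (t=24: DEC r by 8): q unchanged
  event 6 (t=34: INC r by 11): q unchanged
  event 7 (t=42: SET q = 0): q (absent) -> 0
  event 8 (t=47: SET p = -12): q unchanged
Final: q = 0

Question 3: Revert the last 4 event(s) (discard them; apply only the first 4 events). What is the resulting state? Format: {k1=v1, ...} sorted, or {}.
Answer: {p=14, r=22}

Derivation:
Keep first 4 events (discard last 4):
  after event 1 (t=5: INC p by 6): {p=6}
  after event 2 (t=8: INC p by 8): {p=14}
  after event 3 (t=13: SET r = 14): {p=14, r=14}
  after event 4 (t=19: INC r by 8): {p=14, r=22}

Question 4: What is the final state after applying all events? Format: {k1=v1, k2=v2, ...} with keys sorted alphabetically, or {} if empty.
  after event 1 (t=5: INC p by 6): {p=6}
  after event 2 (t=8: INC p by 8): {p=14}
  after event 3 (t=13: SET r = 14): {p=14, r=14}
  after event 4 (t=19: INC r by 8): {p=14, r=22}
  after event 5 (t=24: DEC r by 8): {p=14, r=14}
  after event 6 (t=34: INC r by 11): {p=14, r=25}
  after event 7 (t=42: SET q = 0): {p=14, q=0, r=25}
  after event 8 (t=47: SET p = -12): {p=-12, q=0, r=25}

Answer: {p=-12, q=0, r=25}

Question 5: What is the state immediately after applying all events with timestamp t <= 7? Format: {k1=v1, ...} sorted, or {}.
Answer: {p=6}

Derivation:
Apply events with t <= 7 (1 events):
  after event 1 (t=5: INC p by 6): {p=6}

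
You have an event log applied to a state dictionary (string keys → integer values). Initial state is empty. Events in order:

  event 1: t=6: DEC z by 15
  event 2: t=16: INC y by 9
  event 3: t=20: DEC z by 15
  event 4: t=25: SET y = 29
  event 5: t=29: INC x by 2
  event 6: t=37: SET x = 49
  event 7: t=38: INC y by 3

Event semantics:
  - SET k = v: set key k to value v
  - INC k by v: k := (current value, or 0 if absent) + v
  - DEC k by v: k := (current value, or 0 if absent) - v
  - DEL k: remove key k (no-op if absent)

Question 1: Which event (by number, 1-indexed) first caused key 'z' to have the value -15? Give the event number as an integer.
Looking for first event where z becomes -15:
  event 1: z (absent) -> -15  <-- first match

Answer: 1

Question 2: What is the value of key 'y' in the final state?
Answer: 32

Derivation:
Track key 'y' through all 7 events:
  event 1 (t=6: DEC z by 15): y unchanged
  event 2 (t=16: INC y by 9): y (absent) -> 9
  event 3 (t=20: DEC z by 15): y unchanged
  event 4 (t=25: SET y = 29): y 9 -> 29
  event 5 (t=29: INC x by 2): y unchanged
  event 6 (t=37: SET x = 49): y unchanged
  event 7 (t=38: INC y by 3): y 29 -> 32
Final: y = 32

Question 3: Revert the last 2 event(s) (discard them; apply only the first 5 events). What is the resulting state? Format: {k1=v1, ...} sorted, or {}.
Answer: {x=2, y=29, z=-30}

Derivation:
Keep first 5 events (discard last 2):
  after event 1 (t=6: DEC z by 15): {z=-15}
  after event 2 (t=16: INC y by 9): {y=9, z=-15}
  after event 3 (t=20: DEC z by 15): {y=9, z=-30}
  after event 4 (t=25: SET y = 29): {y=29, z=-30}
  after event 5 (t=29: INC x by 2): {x=2, y=29, z=-30}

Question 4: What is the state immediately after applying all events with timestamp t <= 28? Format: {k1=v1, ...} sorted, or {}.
Apply events with t <= 28 (4 events):
  after event 1 (t=6: DEC z by 15): {z=-15}
  after event 2 (t=16: INC y by 9): {y=9, z=-15}
  after event 3 (t=20: DEC z by 15): {y=9, z=-30}
  after event 4 (t=25: SET y = 29): {y=29, z=-30}

Answer: {y=29, z=-30}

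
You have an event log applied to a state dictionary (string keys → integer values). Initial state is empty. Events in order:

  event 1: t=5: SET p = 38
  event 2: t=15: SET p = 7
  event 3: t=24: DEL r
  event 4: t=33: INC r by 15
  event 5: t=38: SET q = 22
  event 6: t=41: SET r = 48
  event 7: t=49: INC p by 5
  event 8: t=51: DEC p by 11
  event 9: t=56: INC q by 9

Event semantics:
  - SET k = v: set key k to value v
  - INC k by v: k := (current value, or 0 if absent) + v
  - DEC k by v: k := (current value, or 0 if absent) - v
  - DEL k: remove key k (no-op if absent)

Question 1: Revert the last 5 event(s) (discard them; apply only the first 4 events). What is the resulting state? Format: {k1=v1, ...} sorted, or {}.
Answer: {p=7, r=15}

Derivation:
Keep first 4 events (discard last 5):
  after event 1 (t=5: SET p = 38): {p=38}
  after event 2 (t=15: SET p = 7): {p=7}
  after event 3 (t=24: DEL r): {p=7}
  after event 4 (t=33: INC r by 15): {p=7, r=15}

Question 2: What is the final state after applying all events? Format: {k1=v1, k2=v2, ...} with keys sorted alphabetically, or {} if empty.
  after event 1 (t=5: SET p = 38): {p=38}
  after event 2 (t=15: SET p = 7): {p=7}
  after event 3 (t=24: DEL r): {p=7}
  after event 4 (t=33: INC r by 15): {p=7, r=15}
  after event 5 (t=38: SET q = 22): {p=7, q=22, r=15}
  after event 6 (t=41: SET r = 48): {p=7, q=22, r=48}
  after event 7 (t=49: INC p by 5): {p=12, q=22, r=48}
  after event 8 (t=51: DEC p by 11): {p=1, q=22, r=48}
  after event 9 (t=56: INC q by 9): {p=1, q=31, r=48}

Answer: {p=1, q=31, r=48}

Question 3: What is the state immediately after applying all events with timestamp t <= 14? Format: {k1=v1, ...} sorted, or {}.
Answer: {p=38}

Derivation:
Apply events with t <= 14 (1 events):
  after event 1 (t=5: SET p = 38): {p=38}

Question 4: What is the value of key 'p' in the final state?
Answer: 1

Derivation:
Track key 'p' through all 9 events:
  event 1 (t=5: SET p = 38): p (absent) -> 38
  event 2 (t=15: SET p = 7): p 38 -> 7
  event 3 (t=24: DEL r): p unchanged
  event 4 (t=33: INC r by 15): p unchanged
  event 5 (t=38: SET q = 22): p unchanged
  event 6 (t=41: SET r = 48): p unchanged
  event 7 (t=49: INC p by 5): p 7 -> 12
  event 8 (t=51: DEC p by 11): p 12 -> 1
  event 9 (t=56: INC q by 9): p unchanged
Final: p = 1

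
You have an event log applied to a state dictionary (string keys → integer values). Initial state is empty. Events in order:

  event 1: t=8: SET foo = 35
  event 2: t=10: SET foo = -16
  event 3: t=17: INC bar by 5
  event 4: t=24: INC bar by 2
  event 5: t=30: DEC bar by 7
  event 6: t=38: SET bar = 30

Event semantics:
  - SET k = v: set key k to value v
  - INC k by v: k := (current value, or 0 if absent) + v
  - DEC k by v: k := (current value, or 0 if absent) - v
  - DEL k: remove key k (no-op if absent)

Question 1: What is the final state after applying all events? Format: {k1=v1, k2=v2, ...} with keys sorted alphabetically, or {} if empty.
Answer: {bar=30, foo=-16}

Derivation:
  after event 1 (t=8: SET foo = 35): {foo=35}
  after event 2 (t=10: SET foo = -16): {foo=-16}
  after event 3 (t=17: INC bar by 5): {bar=5, foo=-16}
  after event 4 (t=24: INC bar by 2): {bar=7, foo=-16}
  after event 5 (t=30: DEC bar by 7): {bar=0, foo=-16}
  after event 6 (t=38: SET bar = 30): {bar=30, foo=-16}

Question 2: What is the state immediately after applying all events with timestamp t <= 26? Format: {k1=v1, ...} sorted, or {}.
Answer: {bar=7, foo=-16}

Derivation:
Apply events with t <= 26 (4 events):
  after event 1 (t=8: SET foo = 35): {foo=35}
  after event 2 (t=10: SET foo = -16): {foo=-16}
  after event 3 (t=17: INC bar by 5): {bar=5, foo=-16}
  after event 4 (t=24: INC bar by 2): {bar=7, foo=-16}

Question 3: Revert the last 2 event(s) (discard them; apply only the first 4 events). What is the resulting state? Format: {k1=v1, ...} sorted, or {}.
Answer: {bar=7, foo=-16}

Derivation:
Keep first 4 events (discard last 2):
  after event 1 (t=8: SET foo = 35): {foo=35}
  after event 2 (t=10: SET foo = -16): {foo=-16}
  after event 3 (t=17: INC bar by 5): {bar=5, foo=-16}
  after event 4 (t=24: INC bar by 2): {bar=7, foo=-16}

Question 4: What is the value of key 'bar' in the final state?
Answer: 30

Derivation:
Track key 'bar' through all 6 events:
  event 1 (t=8: SET foo = 35): bar unchanged
  event 2 (t=10: SET foo = -16): bar unchanged
  event 3 (t=17: INC bar by 5): bar (absent) -> 5
  event 4 (t=24: INC bar by 2): bar 5 -> 7
  event 5 (t=30: DEC bar by 7): bar 7 -> 0
  event 6 (t=38: SET bar = 30): bar 0 -> 30
Final: bar = 30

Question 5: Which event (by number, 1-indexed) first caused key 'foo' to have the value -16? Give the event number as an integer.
Looking for first event where foo becomes -16:
  event 1: foo = 35
  event 2: foo 35 -> -16  <-- first match

Answer: 2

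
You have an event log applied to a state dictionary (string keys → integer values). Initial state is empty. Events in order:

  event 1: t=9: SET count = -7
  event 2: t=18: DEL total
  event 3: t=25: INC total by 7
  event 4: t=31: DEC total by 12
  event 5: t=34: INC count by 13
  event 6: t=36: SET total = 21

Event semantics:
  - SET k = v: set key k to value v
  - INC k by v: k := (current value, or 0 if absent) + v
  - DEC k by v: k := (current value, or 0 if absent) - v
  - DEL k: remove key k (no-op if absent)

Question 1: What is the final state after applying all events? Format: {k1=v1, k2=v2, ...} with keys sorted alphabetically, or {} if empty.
Answer: {count=6, total=21}

Derivation:
  after event 1 (t=9: SET count = -7): {count=-7}
  after event 2 (t=18: DEL total): {count=-7}
  after event 3 (t=25: INC total by 7): {count=-7, total=7}
  after event 4 (t=31: DEC total by 12): {count=-7, total=-5}
  after event 5 (t=34: INC count by 13): {count=6, total=-5}
  after event 6 (t=36: SET total = 21): {count=6, total=21}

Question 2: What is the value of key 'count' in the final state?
Answer: 6

Derivation:
Track key 'count' through all 6 events:
  event 1 (t=9: SET count = -7): count (absent) -> -7
  event 2 (t=18: DEL total): count unchanged
  event 3 (t=25: INC total by 7): count unchanged
  event 4 (t=31: DEC total by 12): count unchanged
  event 5 (t=34: INC count by 13): count -7 -> 6
  event 6 (t=36: SET total = 21): count unchanged
Final: count = 6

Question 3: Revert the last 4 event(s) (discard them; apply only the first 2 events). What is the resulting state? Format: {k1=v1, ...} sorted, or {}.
Answer: {count=-7}

Derivation:
Keep first 2 events (discard last 4):
  after event 1 (t=9: SET count = -7): {count=-7}
  after event 2 (t=18: DEL total): {count=-7}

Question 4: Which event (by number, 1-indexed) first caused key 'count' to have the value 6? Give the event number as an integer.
Looking for first event where count becomes 6:
  event 1: count = -7
  event 2: count = -7
  event 3: count = -7
  event 4: count = -7
  event 5: count -7 -> 6  <-- first match

Answer: 5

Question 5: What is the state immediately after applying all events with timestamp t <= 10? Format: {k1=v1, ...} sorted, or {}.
Answer: {count=-7}

Derivation:
Apply events with t <= 10 (1 events):
  after event 1 (t=9: SET count = -7): {count=-7}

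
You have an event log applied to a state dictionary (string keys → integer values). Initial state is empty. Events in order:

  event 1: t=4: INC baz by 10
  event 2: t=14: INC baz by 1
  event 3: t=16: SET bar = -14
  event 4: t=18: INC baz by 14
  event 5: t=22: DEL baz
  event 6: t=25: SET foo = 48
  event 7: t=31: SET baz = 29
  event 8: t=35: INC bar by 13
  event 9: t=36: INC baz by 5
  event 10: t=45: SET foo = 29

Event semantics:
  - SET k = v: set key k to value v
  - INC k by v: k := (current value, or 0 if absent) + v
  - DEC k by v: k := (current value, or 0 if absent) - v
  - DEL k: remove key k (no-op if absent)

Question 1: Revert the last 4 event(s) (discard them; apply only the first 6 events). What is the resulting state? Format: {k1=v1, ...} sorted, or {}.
Keep first 6 events (discard last 4):
  after event 1 (t=4: INC baz by 10): {baz=10}
  after event 2 (t=14: INC baz by 1): {baz=11}
  after event 3 (t=16: SET bar = -14): {bar=-14, baz=11}
  after event 4 (t=18: INC baz by 14): {bar=-14, baz=25}
  after event 5 (t=22: DEL baz): {bar=-14}
  after event 6 (t=25: SET foo = 48): {bar=-14, foo=48}

Answer: {bar=-14, foo=48}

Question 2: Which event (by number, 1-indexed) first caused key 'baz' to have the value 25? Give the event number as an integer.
Answer: 4

Derivation:
Looking for first event where baz becomes 25:
  event 1: baz = 10
  event 2: baz = 11
  event 3: baz = 11
  event 4: baz 11 -> 25  <-- first match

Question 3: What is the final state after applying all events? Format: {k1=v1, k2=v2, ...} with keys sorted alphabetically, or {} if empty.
Answer: {bar=-1, baz=34, foo=29}

Derivation:
  after event 1 (t=4: INC baz by 10): {baz=10}
  after event 2 (t=14: INC baz by 1): {baz=11}
  after event 3 (t=16: SET bar = -14): {bar=-14, baz=11}
  after event 4 (t=18: INC baz by 14): {bar=-14, baz=25}
  after event 5 (t=22: DEL baz): {bar=-14}
  after event 6 (t=25: SET foo = 48): {bar=-14, foo=48}
  after event 7 (t=31: SET baz = 29): {bar=-14, baz=29, foo=48}
  after event 8 (t=35: INC bar by 13): {bar=-1, baz=29, foo=48}
  after event 9 (t=36: INC baz by 5): {bar=-1, baz=34, foo=48}
  after event 10 (t=45: SET foo = 29): {bar=-1, baz=34, foo=29}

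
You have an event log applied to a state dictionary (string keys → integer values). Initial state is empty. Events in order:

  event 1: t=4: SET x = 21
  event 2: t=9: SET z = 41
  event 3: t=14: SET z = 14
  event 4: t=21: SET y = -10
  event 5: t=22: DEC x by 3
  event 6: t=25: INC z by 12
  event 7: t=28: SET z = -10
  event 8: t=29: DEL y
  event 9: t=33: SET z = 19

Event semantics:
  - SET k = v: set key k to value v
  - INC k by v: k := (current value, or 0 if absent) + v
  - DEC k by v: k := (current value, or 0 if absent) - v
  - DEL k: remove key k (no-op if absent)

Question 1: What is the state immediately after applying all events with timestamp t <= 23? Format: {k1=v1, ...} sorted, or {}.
Answer: {x=18, y=-10, z=14}

Derivation:
Apply events with t <= 23 (5 events):
  after event 1 (t=4: SET x = 21): {x=21}
  after event 2 (t=9: SET z = 41): {x=21, z=41}
  after event 3 (t=14: SET z = 14): {x=21, z=14}
  after event 4 (t=21: SET y = -10): {x=21, y=-10, z=14}
  after event 5 (t=22: DEC x by 3): {x=18, y=-10, z=14}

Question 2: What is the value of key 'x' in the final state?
Track key 'x' through all 9 events:
  event 1 (t=4: SET x = 21): x (absent) -> 21
  event 2 (t=9: SET z = 41): x unchanged
  event 3 (t=14: SET z = 14): x unchanged
  event 4 (t=21: SET y = -10): x unchanged
  event 5 (t=22: DEC x by 3): x 21 -> 18
  event 6 (t=25: INC z by 12): x unchanged
  event 7 (t=28: SET z = -10): x unchanged
  event 8 (t=29: DEL y): x unchanged
  event 9 (t=33: SET z = 19): x unchanged
Final: x = 18

Answer: 18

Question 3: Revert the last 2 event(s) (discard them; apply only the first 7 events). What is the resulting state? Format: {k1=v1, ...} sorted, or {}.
Keep first 7 events (discard last 2):
  after event 1 (t=4: SET x = 21): {x=21}
  after event 2 (t=9: SET z = 41): {x=21, z=41}
  after event 3 (t=14: SET z = 14): {x=21, z=14}
  after event 4 (t=21: SET y = -10): {x=21, y=-10, z=14}
  after event 5 (t=22: DEC x by 3): {x=18, y=-10, z=14}
  after event 6 (t=25: INC z by 12): {x=18, y=-10, z=26}
  after event 7 (t=28: SET z = -10): {x=18, y=-10, z=-10}

Answer: {x=18, y=-10, z=-10}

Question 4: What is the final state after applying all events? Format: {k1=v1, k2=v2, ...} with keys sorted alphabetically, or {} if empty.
  after event 1 (t=4: SET x = 21): {x=21}
  after event 2 (t=9: SET z = 41): {x=21, z=41}
  after event 3 (t=14: SET z = 14): {x=21, z=14}
  after event 4 (t=21: SET y = -10): {x=21, y=-10, z=14}
  after event 5 (t=22: DEC x by 3): {x=18, y=-10, z=14}
  after event 6 (t=25: INC z by 12): {x=18, y=-10, z=26}
  after event 7 (t=28: SET z = -10): {x=18, y=-10, z=-10}
  after event 8 (t=29: DEL y): {x=18, z=-10}
  after event 9 (t=33: SET z = 19): {x=18, z=19}

Answer: {x=18, z=19}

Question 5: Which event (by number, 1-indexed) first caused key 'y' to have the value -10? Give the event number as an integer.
Answer: 4

Derivation:
Looking for first event where y becomes -10:
  event 4: y (absent) -> -10  <-- first match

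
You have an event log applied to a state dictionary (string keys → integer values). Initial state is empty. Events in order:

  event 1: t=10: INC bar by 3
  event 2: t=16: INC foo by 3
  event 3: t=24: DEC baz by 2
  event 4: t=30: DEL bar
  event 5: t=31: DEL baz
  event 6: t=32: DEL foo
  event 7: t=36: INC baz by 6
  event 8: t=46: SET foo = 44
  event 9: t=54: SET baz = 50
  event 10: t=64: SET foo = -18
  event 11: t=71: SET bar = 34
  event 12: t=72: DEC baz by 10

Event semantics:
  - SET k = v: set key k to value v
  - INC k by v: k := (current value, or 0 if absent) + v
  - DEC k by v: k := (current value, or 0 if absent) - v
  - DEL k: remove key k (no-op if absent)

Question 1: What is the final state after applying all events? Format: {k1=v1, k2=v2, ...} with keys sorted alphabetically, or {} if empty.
  after event 1 (t=10: INC bar by 3): {bar=3}
  after event 2 (t=16: INC foo by 3): {bar=3, foo=3}
  after event 3 (t=24: DEC baz by 2): {bar=3, baz=-2, foo=3}
  after event 4 (t=30: DEL bar): {baz=-2, foo=3}
  after event 5 (t=31: DEL baz): {foo=3}
  after event 6 (t=32: DEL foo): {}
  after event 7 (t=36: INC baz by 6): {baz=6}
  after event 8 (t=46: SET foo = 44): {baz=6, foo=44}
  after event 9 (t=54: SET baz = 50): {baz=50, foo=44}
  after event 10 (t=64: SET foo = -18): {baz=50, foo=-18}
  after event 11 (t=71: SET bar = 34): {bar=34, baz=50, foo=-18}
  after event 12 (t=72: DEC baz by 10): {bar=34, baz=40, foo=-18}

Answer: {bar=34, baz=40, foo=-18}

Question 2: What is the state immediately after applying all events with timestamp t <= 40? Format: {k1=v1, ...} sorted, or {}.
Apply events with t <= 40 (7 events):
  after event 1 (t=10: INC bar by 3): {bar=3}
  after event 2 (t=16: INC foo by 3): {bar=3, foo=3}
  after event 3 (t=24: DEC baz by 2): {bar=3, baz=-2, foo=3}
  after event 4 (t=30: DEL bar): {baz=-2, foo=3}
  after event 5 (t=31: DEL baz): {foo=3}
  after event 6 (t=32: DEL foo): {}
  after event 7 (t=36: INC baz by 6): {baz=6}

Answer: {baz=6}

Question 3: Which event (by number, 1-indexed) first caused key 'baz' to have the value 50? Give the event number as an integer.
Answer: 9

Derivation:
Looking for first event where baz becomes 50:
  event 3: baz = -2
  event 4: baz = -2
  event 5: baz = (absent)
  event 7: baz = 6
  event 8: baz = 6
  event 9: baz 6 -> 50  <-- first match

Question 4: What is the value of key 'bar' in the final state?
Answer: 34

Derivation:
Track key 'bar' through all 12 events:
  event 1 (t=10: INC bar by 3): bar (absent) -> 3
  event 2 (t=16: INC foo by 3): bar unchanged
  event 3 (t=24: DEC baz by 2): bar unchanged
  event 4 (t=30: DEL bar): bar 3 -> (absent)
  event 5 (t=31: DEL baz): bar unchanged
  event 6 (t=32: DEL foo): bar unchanged
  event 7 (t=36: INC baz by 6): bar unchanged
  event 8 (t=46: SET foo = 44): bar unchanged
  event 9 (t=54: SET baz = 50): bar unchanged
  event 10 (t=64: SET foo = -18): bar unchanged
  event 11 (t=71: SET bar = 34): bar (absent) -> 34
  event 12 (t=72: DEC baz by 10): bar unchanged
Final: bar = 34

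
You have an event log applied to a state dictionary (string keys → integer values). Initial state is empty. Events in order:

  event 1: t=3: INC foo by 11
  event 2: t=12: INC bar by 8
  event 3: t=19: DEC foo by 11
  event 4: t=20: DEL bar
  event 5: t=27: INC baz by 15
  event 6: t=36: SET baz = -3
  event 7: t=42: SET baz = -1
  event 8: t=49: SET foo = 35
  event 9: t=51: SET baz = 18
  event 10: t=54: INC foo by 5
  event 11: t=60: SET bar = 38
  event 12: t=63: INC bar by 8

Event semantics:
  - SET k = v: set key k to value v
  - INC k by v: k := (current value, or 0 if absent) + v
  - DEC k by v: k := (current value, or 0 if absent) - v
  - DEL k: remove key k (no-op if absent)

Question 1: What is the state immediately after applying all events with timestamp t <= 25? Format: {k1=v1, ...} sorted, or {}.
Answer: {foo=0}

Derivation:
Apply events with t <= 25 (4 events):
  after event 1 (t=3: INC foo by 11): {foo=11}
  after event 2 (t=12: INC bar by 8): {bar=8, foo=11}
  after event 3 (t=19: DEC foo by 11): {bar=8, foo=0}
  after event 4 (t=20: DEL bar): {foo=0}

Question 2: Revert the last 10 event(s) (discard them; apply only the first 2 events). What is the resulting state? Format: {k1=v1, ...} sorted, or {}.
Answer: {bar=8, foo=11}

Derivation:
Keep first 2 events (discard last 10):
  after event 1 (t=3: INC foo by 11): {foo=11}
  after event 2 (t=12: INC bar by 8): {bar=8, foo=11}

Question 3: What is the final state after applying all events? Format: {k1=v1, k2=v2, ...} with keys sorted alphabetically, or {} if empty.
Answer: {bar=46, baz=18, foo=40}

Derivation:
  after event 1 (t=3: INC foo by 11): {foo=11}
  after event 2 (t=12: INC bar by 8): {bar=8, foo=11}
  after event 3 (t=19: DEC foo by 11): {bar=8, foo=0}
  after event 4 (t=20: DEL bar): {foo=0}
  after event 5 (t=27: INC baz by 15): {baz=15, foo=0}
  after event 6 (t=36: SET baz = -3): {baz=-3, foo=0}
  after event 7 (t=42: SET baz = -1): {baz=-1, foo=0}
  after event 8 (t=49: SET foo = 35): {baz=-1, foo=35}
  after event 9 (t=51: SET baz = 18): {baz=18, foo=35}
  after event 10 (t=54: INC foo by 5): {baz=18, foo=40}
  after event 11 (t=60: SET bar = 38): {bar=38, baz=18, foo=40}
  after event 12 (t=63: INC bar by 8): {bar=46, baz=18, foo=40}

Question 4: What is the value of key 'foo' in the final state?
Answer: 40

Derivation:
Track key 'foo' through all 12 events:
  event 1 (t=3: INC foo by 11): foo (absent) -> 11
  event 2 (t=12: INC bar by 8): foo unchanged
  event 3 (t=19: DEC foo by 11): foo 11 -> 0
  event 4 (t=20: DEL bar): foo unchanged
  event 5 (t=27: INC baz by 15): foo unchanged
  event 6 (t=36: SET baz = -3): foo unchanged
  event 7 (t=42: SET baz = -1): foo unchanged
  event 8 (t=49: SET foo = 35): foo 0 -> 35
  event 9 (t=51: SET baz = 18): foo unchanged
  event 10 (t=54: INC foo by 5): foo 35 -> 40
  event 11 (t=60: SET bar = 38): foo unchanged
  event 12 (t=63: INC bar by 8): foo unchanged
Final: foo = 40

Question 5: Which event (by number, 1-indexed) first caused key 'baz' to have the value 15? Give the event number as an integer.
Answer: 5

Derivation:
Looking for first event where baz becomes 15:
  event 5: baz (absent) -> 15  <-- first match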